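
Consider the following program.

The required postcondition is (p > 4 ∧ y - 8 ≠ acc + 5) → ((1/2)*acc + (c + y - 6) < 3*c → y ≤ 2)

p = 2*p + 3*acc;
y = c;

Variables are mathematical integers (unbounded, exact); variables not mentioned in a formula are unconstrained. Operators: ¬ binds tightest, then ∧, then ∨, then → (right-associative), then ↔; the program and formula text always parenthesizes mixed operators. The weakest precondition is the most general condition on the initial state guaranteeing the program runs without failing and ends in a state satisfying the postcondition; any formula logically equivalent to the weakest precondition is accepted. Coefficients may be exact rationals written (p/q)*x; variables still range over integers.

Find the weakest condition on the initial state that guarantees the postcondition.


Working backward. After the program, the postcondition (p > 4 ∧ y - 8 ≠ acc + 5) → ((1/2)*acc + (c + y - 6) < 3*c → y ≤ 2) must hold; in canonical form it is (p > 4 ∧ y ≠ acc + 13) → ((1/2)*acc + y < 2*c + 6 → y ≤ 2).
Before y := c: (p > 4 ∧ c ≠ acc + 13) → ((1/2)*acc < c + 6 → c ≤ 2)
Before p := 2*p + 3*acc: (3*acc + 2*p > 4 ∧ c ≠ acc + 13) → ((1/2)*acc < c + 6 → c ≤ 2)
Answer: WP = (3*acc + 2*p > 4 ∧ c ≠ acc + 13) → ((1/2)*acc < c + 6 → c ≤ 2)


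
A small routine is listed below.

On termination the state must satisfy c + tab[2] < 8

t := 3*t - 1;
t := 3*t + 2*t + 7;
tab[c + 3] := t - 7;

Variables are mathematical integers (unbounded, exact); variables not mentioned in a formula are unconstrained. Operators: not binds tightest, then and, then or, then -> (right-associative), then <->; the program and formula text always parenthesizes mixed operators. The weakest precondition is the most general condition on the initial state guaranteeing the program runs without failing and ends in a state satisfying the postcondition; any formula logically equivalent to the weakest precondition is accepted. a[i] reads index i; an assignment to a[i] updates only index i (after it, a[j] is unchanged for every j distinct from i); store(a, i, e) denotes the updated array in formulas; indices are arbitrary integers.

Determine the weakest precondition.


Working backward. After the program, the postcondition c + tab[2] < 8 must hold; in canonical form it is tab[2] + c < 8.
Before tab[c + 3] := t - 7: store(tab, c + 3, t - 7)[2] + c < 8
Before t := 3*t + 2*t + 7: store(tab, c + 3, 5*t)[2] + c < 8
Before t := 3*t - 1: store(tab, c + 3, 15*t - 5)[2] + c < 8
Answer: WP = store(tab, c + 3, 15*t - 5)[2] + c < 8


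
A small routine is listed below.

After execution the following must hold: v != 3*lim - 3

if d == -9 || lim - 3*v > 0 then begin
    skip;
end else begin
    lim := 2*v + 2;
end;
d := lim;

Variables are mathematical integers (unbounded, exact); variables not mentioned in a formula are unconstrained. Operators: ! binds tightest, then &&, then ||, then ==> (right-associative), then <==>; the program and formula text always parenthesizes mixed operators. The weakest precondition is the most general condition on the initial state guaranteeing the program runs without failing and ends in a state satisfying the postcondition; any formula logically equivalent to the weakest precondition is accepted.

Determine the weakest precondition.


Working backward. After the program, v != 3*lim - 3 must hold.
Before d := lim: v != 3*lim - 3
Then branch requires v != 3*lim - 3; else branch requires 5*v != -3.
Before the if: ((d == -9 || lim > 3*v) ==> v != 3*lim - 3) && ((!(d == -9 || lim > 3*v)) ==> 5*v != -3)
Answer: WP = ((d == -9 || lim > 3*v) ==> v != 3*lim - 3) && ((!(d == -9 || lim > 3*v)) ==> 5*v != -3)


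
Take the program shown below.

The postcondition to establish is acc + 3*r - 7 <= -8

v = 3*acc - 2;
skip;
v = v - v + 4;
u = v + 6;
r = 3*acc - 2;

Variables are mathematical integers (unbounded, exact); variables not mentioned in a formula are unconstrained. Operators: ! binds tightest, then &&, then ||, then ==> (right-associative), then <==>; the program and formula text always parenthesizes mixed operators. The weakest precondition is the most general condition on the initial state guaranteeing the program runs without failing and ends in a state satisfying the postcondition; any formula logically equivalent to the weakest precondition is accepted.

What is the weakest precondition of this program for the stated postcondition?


Working backward. After the program, the postcondition acc + 3*r - 7 <= -8 must hold; in canonical form it is acc + 3*r <= -1.
Before r := 3*acc - 2: 10*acc <= 5
Before u := v + 6: 10*acc <= 5
Before v := v - v + 4: 10*acc <= 5
Before skip: 10*acc <= 5
Before v := 3*acc - 2: 10*acc <= 5
Answer: WP = 10*acc <= 5


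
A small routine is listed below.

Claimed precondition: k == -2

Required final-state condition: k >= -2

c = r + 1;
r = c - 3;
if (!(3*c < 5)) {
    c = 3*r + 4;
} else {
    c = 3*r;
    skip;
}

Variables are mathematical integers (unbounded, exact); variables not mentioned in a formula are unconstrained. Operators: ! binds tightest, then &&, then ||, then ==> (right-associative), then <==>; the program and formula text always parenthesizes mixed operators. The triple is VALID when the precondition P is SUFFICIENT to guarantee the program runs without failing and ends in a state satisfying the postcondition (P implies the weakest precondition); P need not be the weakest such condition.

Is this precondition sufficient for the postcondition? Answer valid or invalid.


Working backward. After the program, k >= -2 must hold.
Then branch requires k >= -2; else branch requires k >= -2.
Before the if: ((!(3*c < 5)) ==> k >= -2) && (3*c < 5 ==> k >= -2)
Before r := c - 3: ((!(3*c < 5)) ==> k >= -2) && (3*c < 5 ==> k >= -2)
Before c := r + 1: ((!(3*r < 2)) ==> k >= -2) && (3*r < 2 ==> k >= -2)
The weakest precondition is ((!(3*r < 2)) ==> k >= -2) && (3*r < 2 ==> k >= -2).
Check whether k == -2 implies it.
Every state satisfying the precondition satisfies the weakest precondition: the implication holds.
Answer: valid


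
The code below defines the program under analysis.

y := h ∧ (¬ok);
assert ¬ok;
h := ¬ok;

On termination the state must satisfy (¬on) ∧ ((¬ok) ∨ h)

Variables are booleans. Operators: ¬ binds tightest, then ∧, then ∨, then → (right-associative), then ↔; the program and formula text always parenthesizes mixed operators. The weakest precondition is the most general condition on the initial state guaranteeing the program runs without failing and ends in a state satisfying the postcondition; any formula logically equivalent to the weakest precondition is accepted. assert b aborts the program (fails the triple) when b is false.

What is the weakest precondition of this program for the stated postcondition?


Working backward. After the program, (¬on) ∧ ((¬ok) ∨ h) must hold.
Before h := ¬ok: (¬on) ∧ (¬ok)
Before assert ¬ok: (¬ok) ∧ (¬on)
Before y := h ∧ (¬ok): (¬ok) ∧ (¬on)
Answer: WP = (¬ok) ∧ (¬on)


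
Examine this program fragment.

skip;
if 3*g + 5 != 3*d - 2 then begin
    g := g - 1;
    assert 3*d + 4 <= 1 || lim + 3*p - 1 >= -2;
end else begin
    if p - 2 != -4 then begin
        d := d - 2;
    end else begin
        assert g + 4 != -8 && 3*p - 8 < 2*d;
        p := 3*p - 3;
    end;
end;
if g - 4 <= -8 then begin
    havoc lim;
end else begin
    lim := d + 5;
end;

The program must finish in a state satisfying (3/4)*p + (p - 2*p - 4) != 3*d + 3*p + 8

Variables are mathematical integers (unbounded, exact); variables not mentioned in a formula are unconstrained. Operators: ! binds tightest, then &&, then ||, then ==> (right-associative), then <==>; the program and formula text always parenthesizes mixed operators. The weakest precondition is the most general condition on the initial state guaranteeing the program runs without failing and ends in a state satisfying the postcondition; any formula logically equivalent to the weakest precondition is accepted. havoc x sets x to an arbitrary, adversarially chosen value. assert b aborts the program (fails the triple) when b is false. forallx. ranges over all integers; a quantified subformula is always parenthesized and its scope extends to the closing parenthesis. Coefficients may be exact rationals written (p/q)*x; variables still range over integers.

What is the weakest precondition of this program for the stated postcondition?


Working backward. After the program, the postcondition (3/4)*p + (p - 2*p - 4) != 3*d + 3*p + 8 must hold; in canonical form it is 3*d + (13/4)*p != -12.
Then branch requires 3*d + (13/4)*p != -12; else branch requires 3*d + (13/4)*p != -12.
Before the if: (g <= -4 ==> 3*d + (13/4)*p != -12) && ((!(g <= -4)) ==> 3*d + (13/4)*p != -12)
Then branch requires (3*d <= -3 || lim + 3*p >= -1) && (g <= -3 ==> 3*d + (13/4)*p != -12) && ((!(g <= -3)) ==> 3*d + (13/4)*p != -12); else branch requires (p != -2 ==> ((g <= -4 ==> 3*d + (13/4)*p != -6) && ((!(g <= -4)) ==> 3*d + (13/4)*p != -6))) && ((!(p != -2)) ==> (g != -12 && 3*p < 2*d + 8 && (g <= -4 ==> 3*d + (39/4)*p != -9/4) && ((!(g <= -4)) ==> 3*d + (39/4)*p != -9/4))).
Before the if: (3*g != 3*d - 7 ==> ((3*d <= -3 || lim + 3*p >= -1) && (g <= -3 ==> 3*d + (13/4)*p != -12) && ((!(g <= -3)) ==> 3*d + (13/4)*p != -12))) && ((!(3*g != 3*d - 7)) ==> ((p != -2 ==> ((g <= -4 ==> 3*d + (13/4)*p != -6) && ((!(g <= -4)) ==> 3*d + (13/4)*p != -6))) && ((!(p != -2)) ==> (g != -12 && 3*p < 2*d + 8 && (g <= -4 ==> 3*d + (39/4)*p != -9/4) && ((!(g <= -4)) ==> 3*d + (39/4)*p != -9/4)))))
Before skip: (3*g != 3*d - 7 ==> ((3*d <= -3 || lim + 3*p >= -1) && (g <= -3 ==> 3*d + (13/4)*p != -12) && ((!(g <= -3)) ==> 3*d + (13/4)*p != -12))) && ((!(3*g != 3*d - 7)) ==> ((p != -2 ==> ((g <= -4 ==> 3*d + (13/4)*p != -6) && ((!(g <= -4)) ==> 3*d + (13/4)*p != -6))) && ((!(p != -2)) ==> (g != -12 && 3*p < 2*d + 8 && (g <= -4 ==> 3*d + (39/4)*p != -9/4) && ((!(g <= -4)) ==> 3*d + (39/4)*p != -9/4)))))
Answer: WP = (3*g != 3*d - 7 ==> ((3*d <= -3 || lim + 3*p >= -1) && (g <= -3 ==> 3*d + (13/4)*p != -12) && ((!(g <= -3)) ==> 3*d + (13/4)*p != -12))) && ((!(3*g != 3*d - 7)) ==> ((p != -2 ==> ((g <= -4 ==> 3*d + (13/4)*p != -6) && ((!(g <= -4)) ==> 3*d + (13/4)*p != -6))) && ((!(p != -2)) ==> (g != -12 && 3*p < 2*d + 8 && (g <= -4 ==> 3*d + (39/4)*p != -9/4) && ((!(g <= -4)) ==> 3*d + (39/4)*p != -9/4)))))


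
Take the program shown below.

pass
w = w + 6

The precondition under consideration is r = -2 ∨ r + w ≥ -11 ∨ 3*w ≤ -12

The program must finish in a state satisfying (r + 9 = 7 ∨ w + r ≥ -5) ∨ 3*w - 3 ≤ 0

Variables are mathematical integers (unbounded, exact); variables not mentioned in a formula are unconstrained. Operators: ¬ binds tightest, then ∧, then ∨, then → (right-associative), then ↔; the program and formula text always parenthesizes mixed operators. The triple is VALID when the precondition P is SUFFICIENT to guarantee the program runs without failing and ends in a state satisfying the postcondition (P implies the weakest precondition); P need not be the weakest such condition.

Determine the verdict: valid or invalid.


Working backward. After the program, the postcondition (r + 9 = 7 ∨ w + r ≥ -5) ∨ 3*w - 3 ≤ 0 must hold; in canonical form it is r = -2 ∨ r + w ≥ -5 ∨ 3*w ≤ 3.
Before w := w + 6: r = -2 ∨ r + w ≥ -11 ∨ 3*w ≤ -15
Before skip: r = -2 ∨ r + w ≥ -11 ∨ 3*w ≤ -15
The weakest precondition is r = -2 ∨ r + w ≥ -11 ∨ 3*w ≤ -15.
Check whether r = -2 ∨ r + w ≥ -11 ∨ 3*w ≤ -12 implies it.
Countermodel: at the initial state r = -8, w = -4, the precondition holds but the weakest precondition fails.
Answer: invalid


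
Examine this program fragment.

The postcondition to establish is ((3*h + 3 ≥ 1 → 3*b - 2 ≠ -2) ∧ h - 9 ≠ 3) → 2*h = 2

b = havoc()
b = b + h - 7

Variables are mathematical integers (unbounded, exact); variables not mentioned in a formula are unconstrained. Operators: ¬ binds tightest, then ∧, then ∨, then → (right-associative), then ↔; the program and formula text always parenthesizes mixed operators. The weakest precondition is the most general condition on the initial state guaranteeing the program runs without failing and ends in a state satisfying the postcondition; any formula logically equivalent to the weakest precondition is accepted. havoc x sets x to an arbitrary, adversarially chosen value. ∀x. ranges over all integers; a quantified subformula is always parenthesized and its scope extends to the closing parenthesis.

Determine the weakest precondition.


Working backward. After the program, the postcondition ((3*h + 3 ≥ 1 → 3*b - 2 ≠ -2) ∧ h - 9 ≠ 3) → 2*h = 2 must hold; in canonical form it is ((3*h ≥ -2 → 3*b ≠ 0) ∧ h ≠ 12) → 2*h = 2.
Before b := b + h - 7: ((3*h ≥ -2 → 3*b + 3*h ≠ 21) ∧ h ≠ 12) → 2*h = 2
Before havoc b: ∀b_1. (((3*h ≥ -2 → 3*b_1 + 3*h ≠ 21) ∧ h ≠ 12) → 2*h = 2)
Answer: WP = ∀b_1. (((3*h ≥ -2 → 3*b_1 + 3*h ≠ 21) ∧ h ≠ 12) → 2*h = 2)


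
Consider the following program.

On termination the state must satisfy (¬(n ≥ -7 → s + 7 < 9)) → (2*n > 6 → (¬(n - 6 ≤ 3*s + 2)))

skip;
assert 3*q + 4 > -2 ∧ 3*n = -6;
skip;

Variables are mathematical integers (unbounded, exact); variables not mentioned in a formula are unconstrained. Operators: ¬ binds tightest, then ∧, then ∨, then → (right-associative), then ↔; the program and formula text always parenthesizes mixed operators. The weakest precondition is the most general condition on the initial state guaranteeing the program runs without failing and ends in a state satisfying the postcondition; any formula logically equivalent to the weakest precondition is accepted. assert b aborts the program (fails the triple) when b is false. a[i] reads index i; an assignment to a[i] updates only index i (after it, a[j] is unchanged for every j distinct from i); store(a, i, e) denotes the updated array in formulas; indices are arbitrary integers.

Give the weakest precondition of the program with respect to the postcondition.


Working backward. After the program, the postcondition (¬(n ≥ -7 → s + 7 < 9)) → (2*n > 6 → (¬(n - 6 ≤ 3*s + 2))) must hold; in canonical form it is (¬(n ≥ -7 → s < 2)) → (2*n > 6 → (¬(n ≤ 3*s + 8))).
Before skip: (¬(n ≥ -7 → s < 2)) → (2*n > 6 → (¬(n ≤ 3*s + 8)))
Before assert 3*q + 4 > -2 ∧ 3*n = -6: 3*q > -6 ∧ 3*n = -6 ∧ ((¬(n ≥ -7 → s < 2)) → (2*n > 6 → (¬(n ≤ 3*s + 8))))
Before skip: 3*q > -6 ∧ 3*n = -6 ∧ ((¬(n ≥ -7 → s < 2)) → (2*n > 6 → (¬(n ≤ 3*s + 8))))
Answer: WP = 3*q > -6 ∧ 3*n = -6 ∧ ((¬(n ≥ -7 → s < 2)) → (2*n > 6 → (¬(n ≤ 3*s + 8))))


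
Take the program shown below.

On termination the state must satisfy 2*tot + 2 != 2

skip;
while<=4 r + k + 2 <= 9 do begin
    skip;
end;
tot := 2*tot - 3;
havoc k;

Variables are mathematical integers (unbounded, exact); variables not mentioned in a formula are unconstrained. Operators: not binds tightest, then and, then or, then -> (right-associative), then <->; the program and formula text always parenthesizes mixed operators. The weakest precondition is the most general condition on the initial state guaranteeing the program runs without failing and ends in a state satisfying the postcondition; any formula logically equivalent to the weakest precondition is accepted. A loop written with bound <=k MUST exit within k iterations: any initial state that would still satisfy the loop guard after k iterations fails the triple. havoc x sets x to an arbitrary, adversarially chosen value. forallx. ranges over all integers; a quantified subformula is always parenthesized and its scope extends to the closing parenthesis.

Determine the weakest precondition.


Working backward. After the program, the postcondition 2*tot + 2 != 2 must hold; in canonical form it is 2*tot != 0.
Before havoc k: 2*tot != 0
Before tot := 2*tot - 3: 4*tot != 6
Before the loop (bound <=4), unroll the exhaustion recursion (WP_0 = exit-now case; WP_j = one more guarded iteration, up to j = 4):
  WP_0: (not (k + r <= 7)) and 4*tot != 6
  WP_1: (k + r <= 7 -> ((not (k + r <= 7)) and 4*tot != 6)) and ((not (k + r <= 7)) -> 4*tot != 6)
  WP_2: (k + r <= 7 -> ((k + r <= 7 -> ((not (k + r <= 7)) and 4*tot != 6)) and ((not (k + r <= 7)) -> 4*tot != 6))) and ((not (k + r <= 7)) -> 4*tot != 6)
  WP_3: (k + r <= 7 -> ((k + r <= 7 -> ((k + r <= 7 -> ((not (k + r <= 7)) and 4*tot != 6)) and ((not (k + r <= 7)) -> 4*tot != 6))) and ((not (k + r <= 7)) -> 4*tot != 6))) and ((not (k + r <= 7)) -> 4*tot != 6)
  WP_4: (k + r <= 7 -> ((k + r <= 7 -> ((k + r <= 7 -> ((k + r <= 7 -> ((not (k + r <= 7)) and 4*tot != 6)) and ((not (k + r <= 7)) -> 4*tot != 6))) and ((not (k + r <= 7)) -> 4*tot != 6))) and ((not (k + r <= 7)) -> 4*tot != 6))) and ((not (k + r <= 7)) -> 4*tot != 6)
So before the loop: (k + r <= 7 -> ((k + r <= 7 -> ((k + r <= 7 -> ((k + r <= 7 -> ((not (k + r <= 7)) and 4*tot != 6)) and ((not (k + r <= 7)) -> 4*tot != 6))) and ((not (k + r <= 7)) -> 4*tot != 6))) and ((not (k + r <= 7)) -> 4*tot != 6))) and ((not (k + r <= 7)) -> 4*tot != 6)
Before skip: (k + r <= 7 -> ((k + r <= 7 -> ((k + r <= 7 -> ((k + r <= 7 -> ((not (k + r <= 7)) and 4*tot != 6)) and ((not (k + r <= 7)) -> 4*tot != 6))) and ((not (k + r <= 7)) -> 4*tot != 6))) and ((not (k + r <= 7)) -> 4*tot != 6))) and ((not (k + r <= 7)) -> 4*tot != 6)
Answer: WP = (k + r <= 7 -> ((k + r <= 7 -> ((k + r <= 7 -> ((k + r <= 7 -> ((not (k + r <= 7)) and 4*tot != 6)) and ((not (k + r <= 7)) -> 4*tot != 6))) and ((not (k + r <= 7)) -> 4*tot != 6))) and ((not (k + r <= 7)) -> 4*tot != 6))) and ((not (k + r <= 7)) -> 4*tot != 6)


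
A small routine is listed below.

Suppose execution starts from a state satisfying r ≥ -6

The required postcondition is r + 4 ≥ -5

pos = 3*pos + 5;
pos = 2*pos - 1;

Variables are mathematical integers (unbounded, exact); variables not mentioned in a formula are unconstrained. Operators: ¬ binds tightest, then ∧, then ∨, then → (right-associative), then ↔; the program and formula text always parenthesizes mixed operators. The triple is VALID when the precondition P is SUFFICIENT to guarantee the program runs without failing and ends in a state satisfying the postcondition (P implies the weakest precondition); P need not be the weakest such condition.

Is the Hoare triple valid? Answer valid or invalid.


Working backward. After the program, the postcondition r + 4 ≥ -5 must hold; in canonical form it is r ≥ -9.
Before pos := 2*pos - 1: r ≥ -9
Before pos := 3*pos + 5: r ≥ -9
The weakest precondition is r ≥ -9.
Check whether r ≥ -6 implies it.
Every state satisfying the precondition satisfies the weakest precondition: the implication holds.
Answer: valid


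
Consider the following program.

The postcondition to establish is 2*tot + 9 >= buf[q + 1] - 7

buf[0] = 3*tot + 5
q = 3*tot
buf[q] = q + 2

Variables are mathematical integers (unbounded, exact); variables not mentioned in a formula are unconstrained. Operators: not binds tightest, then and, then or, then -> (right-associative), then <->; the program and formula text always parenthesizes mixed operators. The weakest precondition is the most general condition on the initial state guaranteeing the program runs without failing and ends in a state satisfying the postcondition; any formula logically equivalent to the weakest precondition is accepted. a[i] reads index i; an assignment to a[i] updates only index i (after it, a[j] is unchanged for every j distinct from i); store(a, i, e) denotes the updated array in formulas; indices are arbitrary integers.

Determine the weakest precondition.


Working backward. After the program, the postcondition 2*tot + 9 >= buf[q + 1] - 7 must hold; in canonical form it is 2*tot >= buf[q + 1] - 16.
Before buf[q] := q + 2: 2*tot >= store(buf, q, q + 2)[q + 1] - 16
Before q := 3*tot: 2*tot >= store(buf, 3*tot, 3*tot + 2)[3*tot + 1] - 16
Before buf[0] := 3*tot + 5: 2*tot >= store(store(buf, 0, 3*tot + 5), 3*tot, 3*tot + 2)[3*tot + 1] - 16
Answer: WP = 2*tot >= store(store(buf, 0, 3*tot + 5), 3*tot, 3*tot + 2)[3*tot + 1] - 16


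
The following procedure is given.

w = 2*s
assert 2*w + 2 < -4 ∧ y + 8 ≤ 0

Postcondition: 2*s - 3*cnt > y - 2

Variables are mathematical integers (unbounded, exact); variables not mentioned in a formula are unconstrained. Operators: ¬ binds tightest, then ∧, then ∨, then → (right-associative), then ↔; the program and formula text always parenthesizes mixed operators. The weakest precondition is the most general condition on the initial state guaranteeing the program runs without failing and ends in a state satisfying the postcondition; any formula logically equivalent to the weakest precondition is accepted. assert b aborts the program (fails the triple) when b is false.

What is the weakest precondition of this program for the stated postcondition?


Working backward. After the program, the postcondition 2*s - 3*cnt > y - 2 must hold; in canonical form it is 2*s > 3*cnt + y - 2.
Before assert 2*w + 2 < -4 ∧ y + 8 ≤ 0: 2*w < -6 ∧ y ≤ -8 ∧ 2*s > 3*cnt + y - 2
Before w := 2*s: 4*s < -6 ∧ y ≤ -8 ∧ 2*s > 3*cnt + y - 2
Answer: WP = 4*s < -6 ∧ y ≤ -8 ∧ 2*s > 3*cnt + y - 2


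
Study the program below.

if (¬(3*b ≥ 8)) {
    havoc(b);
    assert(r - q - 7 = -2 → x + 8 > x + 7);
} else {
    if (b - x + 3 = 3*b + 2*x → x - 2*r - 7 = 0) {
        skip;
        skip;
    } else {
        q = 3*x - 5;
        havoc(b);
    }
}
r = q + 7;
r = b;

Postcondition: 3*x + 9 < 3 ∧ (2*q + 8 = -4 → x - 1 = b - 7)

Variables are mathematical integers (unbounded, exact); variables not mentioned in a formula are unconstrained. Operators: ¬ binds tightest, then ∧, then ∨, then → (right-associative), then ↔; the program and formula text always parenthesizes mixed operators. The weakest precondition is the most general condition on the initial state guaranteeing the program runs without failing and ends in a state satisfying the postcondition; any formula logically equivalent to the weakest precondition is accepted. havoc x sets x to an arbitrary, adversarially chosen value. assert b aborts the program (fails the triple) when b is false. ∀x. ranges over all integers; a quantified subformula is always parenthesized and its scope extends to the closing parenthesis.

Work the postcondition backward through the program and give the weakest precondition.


Working backward. After the program, the postcondition 3*x + 9 < 3 ∧ (2*q + 8 = -4 → x - 1 = b - 7) must hold; in canonical form it is 3*x < -6 ∧ (2*q = -12 → x = b - 6).
Before r := b: 3*x < -6 ∧ (2*q = -12 → x = b - 6)
Before r := q + 7: 3*x < -6 ∧ (2*q = -12 → x = b - 6)
Then branch requires ∀b_1. (3*x < -6 ∧ (2*q = -12 → x = b_1 - 6)); else branch requires ((2*b + 3*x = 3 → x = 2*r + 7) → (3*x < -6 ∧ (2*q = -12 → x = b - 6))) ∧ ((¬(2*b + 3*x = 3 → x = 2*r + 7)) → (∀b_1. (3*x < -6 ∧ (6*x = -2 → x = b_1 - 6)))).
Before the if: ((¬(3*b ≥ 8)) → (∀b_1. (3*x < -6 ∧ (2*q = -12 → x = b_1 - 6)))) ∧ (3*b ≥ 8 → (((2*b + 3*x = 3 → x = 2*r + 7) → (3*x < -6 ∧ (2*q = -12 → x = b - 6))) ∧ ((¬(2*b + 3*x = 3 → x = 2*r + 7)) → (∀b_1. (3*x < -6 ∧ (6*x = -2 → x = b_1 - 6))))))
Answer: WP = ((¬(3*b ≥ 8)) → (∀b_1. (3*x < -6 ∧ (2*q = -12 → x = b_1 - 6)))) ∧ (3*b ≥ 8 → (((2*b + 3*x = 3 → x = 2*r + 7) → (3*x < -6 ∧ (2*q = -12 → x = b - 6))) ∧ ((¬(2*b + 3*x = 3 → x = 2*r + 7)) → (∀b_1. (3*x < -6 ∧ (6*x = -2 → x = b_1 - 6))))))


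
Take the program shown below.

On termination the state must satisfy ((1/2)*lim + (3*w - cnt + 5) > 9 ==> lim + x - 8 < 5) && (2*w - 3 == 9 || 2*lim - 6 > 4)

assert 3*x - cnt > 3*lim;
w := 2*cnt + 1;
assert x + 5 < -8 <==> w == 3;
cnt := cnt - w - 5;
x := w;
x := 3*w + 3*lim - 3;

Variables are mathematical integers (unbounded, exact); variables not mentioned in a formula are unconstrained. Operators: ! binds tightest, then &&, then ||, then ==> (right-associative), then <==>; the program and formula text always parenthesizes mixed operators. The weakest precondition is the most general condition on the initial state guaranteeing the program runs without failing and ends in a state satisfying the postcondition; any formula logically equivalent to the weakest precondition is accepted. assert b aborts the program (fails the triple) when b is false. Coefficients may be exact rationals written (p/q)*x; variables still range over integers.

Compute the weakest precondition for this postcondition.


Working backward. After the program, the postcondition ((1/2)*lim + (3*w - cnt + 5) > 9 ==> lim + x - 8 < 5) && (2*w - 3 == 9 || 2*lim - 6 > 4) must hold; in canonical form it is ((1/2)*lim + 3*w > cnt + 4 ==> lim + x < 13) && (2*w == 12 || 2*lim > 10).
Before x := 3*w + 3*lim - 3: ((1/2)*lim + 3*w > cnt + 4 ==> 4*lim + 3*w < 16) && (2*w == 12 || 2*lim > 10)
Before x := w: ((1/2)*lim + 3*w > cnt + 4 ==> 4*lim + 3*w < 16) && (2*w == 12 || 2*lim > 10)
Before cnt := cnt - w - 5: ((1/2)*lim + 4*w > cnt - 1 ==> 4*lim + 3*w < 16) && (2*w == 12 || 2*lim > 10)
Before assert x + 5 < -8 <==> w == 3: (x < -13 <==> w == 3) && ((1/2)*lim + 4*w > cnt - 1 ==> 4*lim + 3*w < 16) && (2*w == 12 || 2*lim > 10)
Before w := 2*cnt + 1: (x < -13 <==> 2*cnt == 2) && (7*cnt + (1/2)*lim > -5 ==> 6*cnt + 4*lim < 13) && (4*cnt == 10 || 2*lim > 10)
Before assert 3*x - cnt > 3*lim: 3*x > cnt + 3*lim && (x < -13 <==> 2*cnt == 2) && (7*cnt + (1/2)*lim > -5 ==> 6*cnt + 4*lim < 13) && (4*cnt == 10 || 2*lim > 10)
Answer: WP = 3*x > cnt + 3*lim && (x < -13 <==> 2*cnt == 2) && (7*cnt + (1/2)*lim > -5 ==> 6*cnt + 4*lim < 13) && (4*cnt == 10 || 2*lim > 10)


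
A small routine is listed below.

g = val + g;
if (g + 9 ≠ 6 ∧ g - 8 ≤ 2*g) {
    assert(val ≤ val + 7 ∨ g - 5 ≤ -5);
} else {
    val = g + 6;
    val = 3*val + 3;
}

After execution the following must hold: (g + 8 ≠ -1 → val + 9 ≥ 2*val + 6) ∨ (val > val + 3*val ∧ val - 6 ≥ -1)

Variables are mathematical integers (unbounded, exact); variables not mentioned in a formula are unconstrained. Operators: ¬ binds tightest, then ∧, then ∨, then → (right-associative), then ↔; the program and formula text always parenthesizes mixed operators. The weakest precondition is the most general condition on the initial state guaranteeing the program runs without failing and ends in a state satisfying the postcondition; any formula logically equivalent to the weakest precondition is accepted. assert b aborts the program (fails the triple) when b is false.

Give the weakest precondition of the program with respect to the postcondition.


Working backward. After the program, the postcondition (g + 8 ≠ -1 → val + 9 ≥ 2*val + 6) ∨ (val > val + 3*val ∧ val - 6 ≥ -1) must hold; in canonical form it is (g ≠ -9 → val ≤ 3) ∨ (3*val < 0 ∧ val ≥ 5).
Then branch requires (g ≠ -9 → val ≤ 3) ∨ (3*val < 0 ∧ val ≥ 5); else branch requires (g ≠ -9 → 3*g ≤ -18) ∨ (9*g < -63 ∧ 3*g ≥ -16).
Before the if: ((g ≠ -3 ∧ g ≥ -8) → ((g ≠ -9 → val ≤ 3) ∨ (3*val < 0 ∧ val ≥ 5))) ∧ ((¬(g ≠ -3 ∧ g ≥ -8)) → ((g ≠ -9 → 3*g ≤ -18) ∨ (9*g < -63 ∧ 3*g ≥ -16)))
Before g := val + g: ((g + val ≠ -3 ∧ g + val ≥ -8) → ((g + val ≠ -9 → val ≤ 3) ∨ (3*val < 0 ∧ val ≥ 5))) ∧ ((¬(g + val ≠ -3 ∧ g + val ≥ -8)) → ((g + val ≠ -9 → 3*g + 3*val ≤ -18) ∨ (9*g + 9*val < -63 ∧ 3*g + 3*val ≥ -16)))
Answer: WP = ((g + val ≠ -3 ∧ g + val ≥ -8) → ((g + val ≠ -9 → val ≤ 3) ∨ (3*val < 0 ∧ val ≥ 5))) ∧ ((¬(g + val ≠ -3 ∧ g + val ≥ -8)) → ((g + val ≠ -9 → 3*g + 3*val ≤ -18) ∨ (9*g + 9*val < -63 ∧ 3*g + 3*val ≥ -16)))


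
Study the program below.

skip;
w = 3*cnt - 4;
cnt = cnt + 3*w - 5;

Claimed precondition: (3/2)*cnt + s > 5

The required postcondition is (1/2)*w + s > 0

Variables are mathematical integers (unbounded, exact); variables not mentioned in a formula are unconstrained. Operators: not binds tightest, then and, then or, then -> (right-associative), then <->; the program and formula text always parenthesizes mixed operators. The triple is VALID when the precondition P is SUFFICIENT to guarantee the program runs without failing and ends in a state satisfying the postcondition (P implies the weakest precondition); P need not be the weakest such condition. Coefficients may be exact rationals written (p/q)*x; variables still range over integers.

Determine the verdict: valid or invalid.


Working backward. After the program, the postcondition (1/2)*w + s > 0 must hold; in canonical form it is s + (1/2)*w > 0.
Before cnt := cnt + 3*w - 5: s + (1/2)*w > 0
Before w := 3*cnt - 4: (3/2)*cnt + s > 2
Before skip: (3/2)*cnt + s > 2
The weakest precondition is (3/2)*cnt + s > 2.
Check whether (3/2)*cnt + s > 5 implies it.
Every state satisfying the precondition satisfies the weakest precondition: the implication holds.
Answer: valid


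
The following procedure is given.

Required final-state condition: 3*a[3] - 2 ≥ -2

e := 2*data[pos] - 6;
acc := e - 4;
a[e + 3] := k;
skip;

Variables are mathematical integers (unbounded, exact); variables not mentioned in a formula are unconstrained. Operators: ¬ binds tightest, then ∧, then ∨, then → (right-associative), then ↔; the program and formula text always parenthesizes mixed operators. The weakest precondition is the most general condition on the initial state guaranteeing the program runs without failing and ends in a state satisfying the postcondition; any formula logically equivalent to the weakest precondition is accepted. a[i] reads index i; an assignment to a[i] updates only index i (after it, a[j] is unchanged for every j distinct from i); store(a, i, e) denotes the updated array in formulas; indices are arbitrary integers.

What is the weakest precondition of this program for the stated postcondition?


Working backward. After the program, the postcondition 3*a[3] - 2 ≥ -2 must hold; in canonical form it is 3*a[3] ≥ 0.
Before skip: 3*a[3] ≥ 0
Before a[e + 3] := k: 3*store(a, e + 3, k)[3] ≥ 0
Before acc := e - 4: 3*store(a, e + 3, k)[3] ≥ 0
Before e := 2*data[pos] - 6: 3*store(a, 2*data[pos] - 3, k)[3] ≥ 0
Answer: WP = 3*store(a, 2*data[pos] - 3, k)[3] ≥ 0


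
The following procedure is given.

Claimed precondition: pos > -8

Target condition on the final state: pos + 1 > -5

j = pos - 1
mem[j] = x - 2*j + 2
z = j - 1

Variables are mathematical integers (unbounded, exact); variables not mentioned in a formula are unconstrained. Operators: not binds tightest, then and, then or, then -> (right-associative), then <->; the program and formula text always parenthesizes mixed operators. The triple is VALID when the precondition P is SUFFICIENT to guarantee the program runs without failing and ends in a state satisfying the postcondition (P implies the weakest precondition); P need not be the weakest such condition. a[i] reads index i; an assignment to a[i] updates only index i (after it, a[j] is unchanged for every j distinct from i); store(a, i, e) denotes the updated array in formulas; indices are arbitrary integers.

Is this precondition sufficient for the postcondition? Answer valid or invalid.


Working backward. After the program, the postcondition pos + 1 > -5 must hold; in canonical form it is pos > -6.
Before z := j - 1: pos > -6
Before mem[j] := x - 2*j + 2: pos > -6
Before j := pos - 1: pos > -6
The weakest precondition is pos > -6.
Check whether pos > -8 implies it.
Countermodel: at the initial state pos = -7, the precondition holds but the weakest precondition fails.
Answer: invalid


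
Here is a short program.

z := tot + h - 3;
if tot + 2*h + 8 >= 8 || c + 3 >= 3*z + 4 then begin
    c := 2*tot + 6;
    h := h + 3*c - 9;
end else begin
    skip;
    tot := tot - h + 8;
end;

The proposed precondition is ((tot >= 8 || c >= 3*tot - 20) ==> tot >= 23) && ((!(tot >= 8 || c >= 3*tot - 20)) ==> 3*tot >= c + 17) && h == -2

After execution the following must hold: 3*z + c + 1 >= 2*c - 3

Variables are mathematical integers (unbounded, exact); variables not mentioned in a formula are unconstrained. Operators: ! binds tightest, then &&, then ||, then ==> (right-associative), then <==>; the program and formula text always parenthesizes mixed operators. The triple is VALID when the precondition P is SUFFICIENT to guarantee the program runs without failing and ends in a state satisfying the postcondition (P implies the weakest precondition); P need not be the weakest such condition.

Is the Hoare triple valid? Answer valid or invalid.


Working backward. After the program, the postcondition 3*z + c + 1 >= 2*c - 3 must hold; in canonical form it is 3*z >= c - 4.
Then branch requires 3*z >= 2*tot + 2; else branch requires 3*z >= c - 4.
Before the if: ((2*h + tot >= 0 || c >= 3*z + 1) ==> 3*z >= 2*tot + 2) && ((!(2*h + tot >= 0 || c >= 3*z + 1)) ==> 3*z >= c - 4)
Before z := tot + h - 3: ((2*h + tot >= 0 || c >= 3*h + 3*tot - 8) ==> 3*h + tot >= 11) && ((!(2*h + tot >= 0 || c >= 3*h + 3*tot - 8)) ==> 3*h + 3*tot >= c + 5)
The weakest precondition is ((2*h + tot >= 0 || c >= 3*h + 3*tot - 8) ==> 3*h + tot >= 11) && ((!(2*h + tot >= 0 || c >= 3*h + 3*tot - 8)) ==> 3*h + 3*tot >= c + 5).
Check whether ((tot >= 8 || c >= 3*tot - 20) ==> tot >= 23) && ((!(tot >= 8 || c >= 3*tot - 20)) ==> 3*tot >= c + 17) && h == -2 implies it.
Countermodel: at the initial state c = -9, h = -2, tot = 4, the precondition holds but the weakest precondition fails.
Answer: invalid


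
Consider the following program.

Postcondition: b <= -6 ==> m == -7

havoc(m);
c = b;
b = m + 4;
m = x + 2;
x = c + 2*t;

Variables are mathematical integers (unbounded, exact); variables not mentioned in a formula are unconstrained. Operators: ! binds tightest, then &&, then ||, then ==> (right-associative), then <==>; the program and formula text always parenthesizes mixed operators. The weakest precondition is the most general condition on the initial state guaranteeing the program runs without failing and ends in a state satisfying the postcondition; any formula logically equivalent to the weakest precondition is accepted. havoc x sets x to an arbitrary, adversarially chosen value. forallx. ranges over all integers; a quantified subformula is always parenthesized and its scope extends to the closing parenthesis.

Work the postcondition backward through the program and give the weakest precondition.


Working backward. After the program, b <= -6 ==> m == -7 must hold.
Before x := c + 2*t: b <= -6 ==> m == -7
Before m := x + 2: b <= -6 ==> x == -9
Before b := m + 4: m <= -10 ==> x == -9
Before c := b: m <= -10 ==> x == -9
Before havoc m: forall m_1. (m_1 <= -10 ==> x == -9)
Answer: WP = forall m_1. (m_1 <= -10 ==> x == -9)


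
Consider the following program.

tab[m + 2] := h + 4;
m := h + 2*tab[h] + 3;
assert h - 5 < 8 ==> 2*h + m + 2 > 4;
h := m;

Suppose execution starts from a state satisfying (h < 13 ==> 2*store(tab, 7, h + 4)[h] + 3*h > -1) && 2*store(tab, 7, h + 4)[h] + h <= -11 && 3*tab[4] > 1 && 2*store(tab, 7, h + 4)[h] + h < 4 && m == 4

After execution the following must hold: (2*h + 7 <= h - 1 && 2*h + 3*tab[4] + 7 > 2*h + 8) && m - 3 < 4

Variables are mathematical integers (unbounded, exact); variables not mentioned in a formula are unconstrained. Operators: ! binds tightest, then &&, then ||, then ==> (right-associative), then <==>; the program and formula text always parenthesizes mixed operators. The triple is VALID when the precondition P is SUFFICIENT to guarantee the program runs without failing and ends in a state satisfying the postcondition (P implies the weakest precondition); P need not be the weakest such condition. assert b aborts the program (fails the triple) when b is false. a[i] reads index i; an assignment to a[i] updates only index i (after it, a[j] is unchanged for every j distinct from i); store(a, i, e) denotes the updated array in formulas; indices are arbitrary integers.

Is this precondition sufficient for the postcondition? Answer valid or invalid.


Working backward. After the program, the postcondition (2*h + 7 <= h - 1 && 2*h + 3*tab[4] + 7 > 2*h + 8) && m - 3 < 4 must hold; in canonical form it is h <= -8 && 3*tab[4] > 1 && m < 7.
Before h := m: m <= -8 && 3*tab[4] > 1 && m < 7
Before assert h - 5 < 8 ==> 2*h + m + 2 > 4: (h < 13 ==> 2*h + m > 2) && m <= -8 && 3*tab[4] > 1 && m < 7
Before m := h + 2*tab[h] + 3: (h < 13 ==> 2*tab[h] + 3*h > -1) && 2*tab[h] + h <= -11 && 3*tab[4] > 1 && 2*tab[h] + h < 4
Before tab[m + 2] := h + 4: (h < 13 ==> 2*store(tab, m + 2, h + 4)[h] + 3*h > -1) && 2*store(tab, m + 2, h + 4)[h] + h <= -11 && 3*store(tab, m + 2, h + 4)[4] > 1 && 2*store(tab, m + 2, h + 4)[h] + h < 4
The weakest precondition is (h < 13 ==> 2*store(tab, m + 2, h + 4)[h] + 3*h > -1) && 2*store(tab, m + 2, h + 4)[h] + h <= -11 && 3*store(tab, m + 2, h + 4)[4] > 1 && 2*store(tab, m + 2, h + 4)[h] + h < 4.
Check whether (h < 13 ==> 2*store(tab, 7, h + 4)[h] + 3*h > -1) && 2*store(tab, 7, h + 4)[h] + h <= -11 && 3*tab[4] > 1 && 2*store(tab, 7, h + 4)[h] + h < 4 && m == 4 implies it.
Countermodel: at the initial state h = 6, m = 4, tab = {[4] = 1, [6] = -9, [7] = 2, elsewhere 2}, the precondition holds but the weakest precondition fails.
Answer: invalid


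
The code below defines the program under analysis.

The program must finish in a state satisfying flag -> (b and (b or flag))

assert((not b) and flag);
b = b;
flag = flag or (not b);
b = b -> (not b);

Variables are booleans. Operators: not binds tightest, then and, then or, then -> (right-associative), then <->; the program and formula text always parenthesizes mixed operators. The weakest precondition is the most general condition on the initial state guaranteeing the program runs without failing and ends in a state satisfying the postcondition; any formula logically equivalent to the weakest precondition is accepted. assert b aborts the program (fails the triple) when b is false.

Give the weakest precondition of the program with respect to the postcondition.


Working backward. After the program, flag -> (b and (b or flag)) must hold.
Before b := b -> (not b): flag -> ((b -> (not b)) and ((b -> (not b)) or flag))
Before flag := flag or (not b): (flag or (not b)) -> ((b -> (not b)) and ((b -> (not b)) or flag or (not b)))
Before b := b: (flag or (not b)) -> ((b -> (not b)) and ((b -> (not b)) or flag or (not b)))
Before assert (not b) and flag: (not b) and flag and ((flag or (not b)) -> ((b -> (not b)) and ((b -> (not b)) or flag or (not b))))
Answer: WP = (not b) and flag and ((flag or (not b)) -> ((b -> (not b)) and ((b -> (not b)) or flag or (not b))))


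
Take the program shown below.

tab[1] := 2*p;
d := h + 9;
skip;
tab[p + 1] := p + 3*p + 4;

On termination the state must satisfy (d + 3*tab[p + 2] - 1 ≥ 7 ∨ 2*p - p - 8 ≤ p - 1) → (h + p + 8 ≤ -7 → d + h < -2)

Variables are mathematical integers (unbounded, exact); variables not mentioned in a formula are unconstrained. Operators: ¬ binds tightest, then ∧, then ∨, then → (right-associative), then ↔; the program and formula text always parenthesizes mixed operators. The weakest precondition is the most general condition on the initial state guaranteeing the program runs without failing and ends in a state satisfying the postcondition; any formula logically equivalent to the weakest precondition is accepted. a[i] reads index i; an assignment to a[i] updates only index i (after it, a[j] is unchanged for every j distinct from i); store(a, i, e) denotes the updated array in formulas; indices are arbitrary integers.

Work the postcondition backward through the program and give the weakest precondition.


Working backward. After the program, the postcondition (d + 3*tab[p + 2] - 1 ≥ 7 ∨ 2*p - p - 8 ≤ p - 1) → (h + p + 8 ≤ -7 → d + h < -2) must hold; in canonical form it is h + p ≤ -15 → d + h < -2.
Before tab[p + 1] := p + 3*p + 4: h + p ≤ -15 → d + h < -2
Before skip: h + p ≤ -15 → d + h < -2
Before d := h + 9: h + p ≤ -15 → 2*h < -11
Before tab[1] := 2*p: h + p ≤ -15 → 2*h < -11
Answer: WP = h + p ≤ -15 → 2*h < -11


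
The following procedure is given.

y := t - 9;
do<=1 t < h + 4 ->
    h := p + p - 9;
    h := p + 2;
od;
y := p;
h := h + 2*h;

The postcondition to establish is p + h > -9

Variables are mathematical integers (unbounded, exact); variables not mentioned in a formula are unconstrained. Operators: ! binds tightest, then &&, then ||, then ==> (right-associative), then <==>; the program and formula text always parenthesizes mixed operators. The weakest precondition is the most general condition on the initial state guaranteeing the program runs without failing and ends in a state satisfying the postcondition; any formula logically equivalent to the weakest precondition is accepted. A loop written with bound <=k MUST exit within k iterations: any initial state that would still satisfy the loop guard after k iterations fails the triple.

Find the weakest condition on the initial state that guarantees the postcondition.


Working backward. After the program, the postcondition p + h > -9 must hold; in canonical form it is h + p > -9.
Before h := h + 2*h: 3*h + p > -9
Before y := p: 3*h + p > -9
Before the loop (bound <=1), unroll the exhaustion recursion (WP_0 = exit-now case; WP_j = one more guarded iteration, up to j = 1):
  WP_0: (!(t < h + 4)) && 3*h + p > -9
  WP_1: (t < h + 4 ==> ((!(t < p + 6)) && 4*p > -15)) && ((!(t < h + 4)) ==> 3*h + p > -9)
So before the loop: (t < h + 4 ==> ((!(t < p + 6)) && 4*p > -15)) && ((!(t < h + 4)) ==> 3*h + p > -9)
Before y := t - 9: (t < h + 4 ==> ((!(t < p + 6)) && 4*p > -15)) && ((!(t < h + 4)) ==> 3*h + p > -9)
Answer: WP = (t < h + 4 ==> ((!(t < p + 6)) && 4*p > -15)) && ((!(t < h + 4)) ==> 3*h + p > -9)
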